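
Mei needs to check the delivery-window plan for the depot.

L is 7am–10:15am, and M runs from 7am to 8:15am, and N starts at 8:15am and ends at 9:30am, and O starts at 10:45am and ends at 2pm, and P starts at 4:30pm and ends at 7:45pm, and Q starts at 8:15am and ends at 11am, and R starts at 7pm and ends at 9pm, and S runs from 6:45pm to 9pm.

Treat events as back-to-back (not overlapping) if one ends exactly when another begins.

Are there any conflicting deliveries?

Yes

Sorted by start: L, M, N, Q, O, P, S, R.
M starts before L ends → L and M overlap.
That's a conflict, so the schedule is not conflict-free.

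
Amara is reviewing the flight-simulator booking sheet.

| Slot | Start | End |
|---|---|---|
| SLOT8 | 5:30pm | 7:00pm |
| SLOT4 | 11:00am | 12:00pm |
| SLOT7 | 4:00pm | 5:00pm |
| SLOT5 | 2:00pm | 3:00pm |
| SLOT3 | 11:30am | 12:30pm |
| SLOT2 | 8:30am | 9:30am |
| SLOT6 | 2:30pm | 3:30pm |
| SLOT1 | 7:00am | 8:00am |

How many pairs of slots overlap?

Two intervals overlap when each starts before the other ends.
Sorted by start: SLOT1, SLOT2, SLOT4, SLOT3, SLOT5, SLOT6, SLOT7, SLOT8.
SLOT2 starts after SLOT1 ends, so nothing later overlaps SLOT1 either.
SLOT4 starts after SLOT2 ends, so nothing later overlaps SLOT2 either.
SLOT3 starts before SLOT4 ends → SLOT4 and SLOT3 overlap.
SLOT5 starts after SLOT4 ends, so nothing later overlaps SLOT4 either.
SLOT5 starts after SLOT3 ends, so nothing later overlaps SLOT3 either.
SLOT6 starts before SLOT5 ends → SLOT5 and SLOT6 overlap.
SLOT7 starts after SLOT5 ends, so nothing later overlaps SLOT5 either.
SLOT7 starts after SLOT6 ends, so nothing later overlaps SLOT6 either.
SLOT8 starts after SLOT7 ends.
Overlapping pairs: SLOT3 & SLOT4, SLOT5 & SLOT6 — 2 in total.

2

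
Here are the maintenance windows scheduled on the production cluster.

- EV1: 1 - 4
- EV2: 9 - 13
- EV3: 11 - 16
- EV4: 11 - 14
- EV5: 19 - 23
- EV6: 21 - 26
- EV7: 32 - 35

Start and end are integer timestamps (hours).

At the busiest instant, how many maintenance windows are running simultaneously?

3

Walk through starts and ends in time order (an end at T is processed before a start at T):
1 start EV1 → 1
4 end EV1 → 0
9 start EV2 → 1
11 start EV3 → 2
11 start EV4 → 3
13 end EV2 → 2
14 end EV4 → 1
16 end EV3 → 0
19 start EV5 → 1
21 start EV6 → 2
23 end EV5 → 1
26 end EV6 → 0
32 start EV7 → 1
35 end EV7 → 0
Peak is 3, at 11 (EV2, EV3, EV4).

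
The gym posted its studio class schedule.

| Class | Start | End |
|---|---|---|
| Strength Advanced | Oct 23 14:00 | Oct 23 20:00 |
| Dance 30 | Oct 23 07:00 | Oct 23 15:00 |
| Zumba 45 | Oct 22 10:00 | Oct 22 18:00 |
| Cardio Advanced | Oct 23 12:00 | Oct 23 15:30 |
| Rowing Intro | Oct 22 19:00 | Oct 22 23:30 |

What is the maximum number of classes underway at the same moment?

3

Sort all start/end points and keep a running count:
Oct 22 10:00 start Zumba 45 → 1
Oct 22 18:00 end Zumba 45 → 0
Oct 22 19:00 start Rowing Intro → 1
Oct 22 23:30 end Rowing Intro → 0
Oct 23 07:00 start Dance 30 → 1
Oct 23 12:00 start Cardio Advanced → 2
Oct 23 14:00 start Strength Advanced → 3
Oct 23 15:00 end Dance 30 → 2
Oct 23 15:30 end Cardio Advanced → 1
Oct 23 20:00 end Strength Advanced → 0
Peak is 3, at Oct 23 14:00 (Cardio Advanced, Dance 30, Strength Advanced).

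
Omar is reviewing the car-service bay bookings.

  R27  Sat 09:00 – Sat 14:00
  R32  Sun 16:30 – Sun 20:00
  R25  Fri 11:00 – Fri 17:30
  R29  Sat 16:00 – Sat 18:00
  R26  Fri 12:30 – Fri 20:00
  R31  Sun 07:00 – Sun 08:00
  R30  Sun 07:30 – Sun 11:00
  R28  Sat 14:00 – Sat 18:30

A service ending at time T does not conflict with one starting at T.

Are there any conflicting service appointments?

Yes

Sorted by start: R25, R26, R27, R28, R29, R31, R30, R32.
R26 starts before R25 ends → R25 and R26 overlap.
That's a conflict, so the schedule is not conflict-free.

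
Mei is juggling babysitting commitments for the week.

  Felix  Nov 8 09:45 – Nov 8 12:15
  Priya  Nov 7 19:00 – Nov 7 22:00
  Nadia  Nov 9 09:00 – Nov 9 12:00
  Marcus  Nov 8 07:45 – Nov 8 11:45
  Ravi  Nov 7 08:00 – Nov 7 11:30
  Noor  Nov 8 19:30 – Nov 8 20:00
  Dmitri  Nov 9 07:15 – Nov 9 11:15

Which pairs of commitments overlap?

Check each pair: they overlap iff neither finishes before the other starts.
Sorted by start: Ravi, Priya, Marcus, Felix, Noor, Dmitri, Nadia.
Priya starts after Ravi ends; Ravi is clear from here.
Marcus starts after Priya ends; Priya is clear from here.
Felix starts before Marcus ends → Marcus and Felix overlap.
Noor starts after Marcus ends; Marcus is clear from here.
Noor starts after Felix ends; Felix is clear from here.
Dmitri starts after Noor ends; Noor is clear from here.
Nadia starts before Dmitri ends → Dmitri and Nadia overlap.

Dmitri & Nadia, Felix & Marcus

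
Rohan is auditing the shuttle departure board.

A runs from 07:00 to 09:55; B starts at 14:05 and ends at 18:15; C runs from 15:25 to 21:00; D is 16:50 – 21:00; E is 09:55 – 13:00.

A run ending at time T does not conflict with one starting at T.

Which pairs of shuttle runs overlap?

B & C, B & D, C & D

Check each pair: they overlap iff neither finishes before the other starts.
Sorted by start: A, E, B, C, D.
E starts exactly when A ends (back-to-back, no overlap); A is clear from here.
B starts after E ends; E is clear from here.
C starts before B ends → B and C overlap.
D starts before B ends → B and D overlap.
D starts before C ends → C and D overlap.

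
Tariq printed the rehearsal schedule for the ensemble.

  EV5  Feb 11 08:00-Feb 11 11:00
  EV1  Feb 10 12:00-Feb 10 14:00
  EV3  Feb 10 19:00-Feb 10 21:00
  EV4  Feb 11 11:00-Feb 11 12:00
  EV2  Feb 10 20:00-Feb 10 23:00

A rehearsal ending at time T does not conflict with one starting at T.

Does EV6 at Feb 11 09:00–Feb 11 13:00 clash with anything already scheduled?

EV1: ends Feb 10 14:00 at or before EV6 starts Feb 11 09:00 → clear.
EV3: ends Feb 10 21:00 at or before EV6 starts Feb 11 09:00 → clear.
EV2: ends Feb 10 23:00 at or before EV6 starts Feb 11 09:00 → clear.
EV5: starts Feb 11 08:00 before EV6 ends Feb 11 13:00, and ends Feb 11 11:00 after EV6 starts Feb 11 09:00 → overlap.
EV4: starts Feb 11 11:00 before EV6 ends Feb 11 13:00, and ends Feb 11 12:00 after EV6 starts Feb 11 09:00 → overlap.
EV6 overlaps EV4, EV5.

Yes — it overlaps EV4, EV5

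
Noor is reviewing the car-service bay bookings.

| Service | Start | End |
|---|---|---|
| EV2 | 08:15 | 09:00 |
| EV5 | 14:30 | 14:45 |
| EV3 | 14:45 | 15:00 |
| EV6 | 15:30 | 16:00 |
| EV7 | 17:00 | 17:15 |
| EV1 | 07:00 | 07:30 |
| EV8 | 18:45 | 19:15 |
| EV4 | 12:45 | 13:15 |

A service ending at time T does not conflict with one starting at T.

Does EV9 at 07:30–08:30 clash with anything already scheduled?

EV1: ends 07:30 at or before EV9 starts 07:30 → clear.
EV2: starts 08:15 before EV9 ends 08:30, and ends 09:00 after EV9 starts 07:30 → overlap.
EV4: starts 12:45 at or after EV9 ends 08:30 → clear.
EV5: starts 14:30 at or after EV9 ends 08:30 → clear.
EV3: starts 14:45 at or after EV9 ends 08:30 → clear.
EV6: starts 15:30 at or after EV9 ends 08:30 → clear.
EV7: starts 17:00 at or after EV9 ends 08:30 → clear.
EV8: starts 18:45 at or after EV9 ends 08:30 → clear.
EV9 overlaps EV2.

Yes — it overlaps EV2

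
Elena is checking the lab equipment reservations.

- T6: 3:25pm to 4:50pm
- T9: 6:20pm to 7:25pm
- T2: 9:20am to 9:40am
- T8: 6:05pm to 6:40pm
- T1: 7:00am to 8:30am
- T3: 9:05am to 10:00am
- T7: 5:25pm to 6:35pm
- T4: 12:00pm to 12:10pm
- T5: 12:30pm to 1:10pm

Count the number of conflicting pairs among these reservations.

Sorted by start: T1, T3, T2, T4, T5, T6, T7, T8, T9.
T3 starts after T1 ends; T1 is clear from here.
T2 starts before T3 ends → T3 and T2 overlap.
T4 starts after T3 ends; T3 is clear from here.
T4 starts after T2 ends; T2 is clear from here.
T5 starts after T4 ends; T4 is clear from here.
T6 starts after T5 ends; T5 is clear from here.
T7 starts after T6 ends; T6 is clear from here.
T8 starts before T7 ends → T7 and T8 overlap.
T9 starts before T7 ends → T7 and T9 overlap.
T9 starts before T8 ends → T8 and T9 overlap.
Overlapping pairs: T2 & T3, T7 & T8, T7 & T9, T8 & T9 — 4 in total.

4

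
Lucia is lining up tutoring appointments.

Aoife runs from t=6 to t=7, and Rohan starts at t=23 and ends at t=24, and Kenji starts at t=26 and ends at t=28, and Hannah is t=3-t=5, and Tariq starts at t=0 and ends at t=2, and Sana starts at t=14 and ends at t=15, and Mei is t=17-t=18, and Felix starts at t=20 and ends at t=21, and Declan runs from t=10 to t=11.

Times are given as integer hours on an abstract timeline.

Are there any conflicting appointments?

No

Two intervals overlap when each starts before the other ends.
Sorted by start: Tariq, Hannah, Aoife, Declan, Sana, Mei, Felix, Rohan, Kenji.
Hannah starts after Tariq ends, so nothing later overlaps Tariq either.
Aoife starts after Hannah ends, so nothing later overlaps Hannah either.
Declan starts after Aoife ends, so nothing later overlaps Aoife either.
Sana starts after Declan ends, so nothing later overlaps Declan either.
Mei starts after Sana ends, so nothing later overlaps Sana either.
Felix starts after Mei ends, so nothing later overlaps Mei either.
Rohan starts after Felix ends, so nothing later overlaps Felix either.
Kenji starts after Rohan ends.
Every pair is clear; the schedule has no overlaps.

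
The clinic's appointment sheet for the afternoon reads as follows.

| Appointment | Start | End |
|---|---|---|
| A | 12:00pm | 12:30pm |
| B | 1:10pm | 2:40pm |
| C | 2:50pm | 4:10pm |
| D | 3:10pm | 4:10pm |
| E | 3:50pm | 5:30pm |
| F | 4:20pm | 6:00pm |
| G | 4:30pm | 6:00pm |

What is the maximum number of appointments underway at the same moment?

Walk through starts and ends in time order (an end at T is processed before a start at T):
12:00pm start A → 1
12:30pm end A → 0
1:10pm start B → 1
2:40pm end B → 0
2:50pm start C → 1
3:10pm start D → 2
3:50pm start E → 3
4:10pm end C → 2
4:10pm end D → 1
4:20pm start F → 2
4:30pm start G → 3
5:30pm end E → 2
6:00pm end F → 1
6:00pm end G → 0
Peak is 3, at 3:50pm (C, D, E).

3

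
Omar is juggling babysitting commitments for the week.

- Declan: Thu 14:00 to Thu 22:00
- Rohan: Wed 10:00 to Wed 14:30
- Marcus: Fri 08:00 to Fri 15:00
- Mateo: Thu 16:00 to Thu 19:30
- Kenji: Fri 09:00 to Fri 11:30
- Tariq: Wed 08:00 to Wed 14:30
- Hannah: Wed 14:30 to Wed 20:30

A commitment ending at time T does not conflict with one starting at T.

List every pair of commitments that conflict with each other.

Declan & Mateo, Kenji & Marcus, Rohan & Tariq

Sorted by start: Tariq, Rohan, Hannah, Declan, Mateo, Marcus, Kenji.
Rohan starts before Tariq ends → Tariq and Rohan overlap.
Hannah starts exactly when Tariq ends (back-to-back, no overlap); Tariq is clear from here.
Hannah starts exactly when Rohan ends (back-to-back, no overlap); Rohan is clear from here.
Declan starts after Hannah ends; Hannah is clear from here.
Mateo starts before Declan ends → Declan and Mateo overlap.
Marcus starts after Declan ends; Declan is clear from here.
Marcus starts after Mateo ends; Mateo is clear from here.
Kenji starts before Marcus ends → Marcus and Kenji overlap.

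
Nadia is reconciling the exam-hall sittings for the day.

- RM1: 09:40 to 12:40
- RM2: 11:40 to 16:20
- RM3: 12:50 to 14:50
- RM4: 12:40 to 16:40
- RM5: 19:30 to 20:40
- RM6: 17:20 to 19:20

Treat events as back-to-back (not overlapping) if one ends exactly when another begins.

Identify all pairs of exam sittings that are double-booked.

Sorted by start: RM1, RM2, RM4, RM3, RM6, RM5.
RM2 starts before RM1 ends → RM1 and RM2 overlap.
RM4 starts exactly when RM1 ends (back-to-back, no overlap), so RM1 has no further overlaps.
RM4 starts before RM2 ends → RM2 and RM4 overlap.
RM3 starts before RM2 ends → RM2 and RM3 overlap.
RM6 starts after RM2 ends, so RM2 has no further overlaps.
RM3 starts before RM4 ends → RM4 and RM3 overlap.
RM6 starts after RM4 ends, so RM4 has no further overlaps.
RM6 starts after RM3 ends, so RM3 has no further overlaps.
RM5 starts after RM6 ends.

RM1 & RM2, RM2 & RM3, RM2 & RM4, RM3 & RM4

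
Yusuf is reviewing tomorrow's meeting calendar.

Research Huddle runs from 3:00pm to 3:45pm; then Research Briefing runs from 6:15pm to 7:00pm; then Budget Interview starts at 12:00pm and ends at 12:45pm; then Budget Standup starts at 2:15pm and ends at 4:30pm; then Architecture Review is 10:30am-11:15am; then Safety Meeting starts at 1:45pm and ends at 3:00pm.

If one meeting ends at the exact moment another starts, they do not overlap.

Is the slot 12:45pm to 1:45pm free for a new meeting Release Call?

Yes — the slot is free

Architecture Review: ends 11:15am at or before Release Call starts 12:45pm → clear.
Budget Interview: ends 12:45pm at or before Release Call starts 12:45pm → clear.
Safety Meeting: starts 1:45pm at or after Release Call ends 1:45pm → clear.
Budget Standup: starts 2:15pm at or after Release Call ends 1:45pm → clear.
Research Huddle: starts 3:00pm at or after Release Call ends 1:45pm → clear.
Research Briefing: starts 6:15pm at or after Release Call ends 1:45pm → clear.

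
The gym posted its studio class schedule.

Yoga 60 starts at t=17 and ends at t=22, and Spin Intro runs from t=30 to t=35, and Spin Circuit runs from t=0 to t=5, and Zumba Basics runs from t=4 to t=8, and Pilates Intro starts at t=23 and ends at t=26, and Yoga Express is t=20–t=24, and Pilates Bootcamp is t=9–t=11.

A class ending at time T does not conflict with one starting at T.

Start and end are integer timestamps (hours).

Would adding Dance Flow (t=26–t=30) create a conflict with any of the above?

No — it doesn't clash with anything

Spin Circuit: ends t=5 at or before Dance Flow starts t=26 → clear.
Zumba Basics: ends t=8 at or before Dance Flow starts t=26 → clear.
Pilates Bootcamp: ends t=11 at or before Dance Flow starts t=26 → clear.
Yoga 60: ends t=22 at or before Dance Flow starts t=26 → clear.
Yoga Express: ends t=24 at or before Dance Flow starts t=26 → clear.
Pilates Intro: ends t=26 at or before Dance Flow starts t=26 → clear.
Spin Intro: starts t=30 at or after Dance Flow ends t=30 → clear.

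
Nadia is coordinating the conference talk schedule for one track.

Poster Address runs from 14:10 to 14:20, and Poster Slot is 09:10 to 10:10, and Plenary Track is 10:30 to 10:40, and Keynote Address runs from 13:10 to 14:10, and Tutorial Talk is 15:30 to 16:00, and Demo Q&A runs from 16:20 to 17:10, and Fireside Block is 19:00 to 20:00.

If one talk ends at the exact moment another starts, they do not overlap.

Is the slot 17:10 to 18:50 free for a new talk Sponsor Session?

Yes — the slot is free

Poster Slot: ends 10:10 at or before Sponsor Session starts 17:10 → clear.
Plenary Track: ends 10:40 at or before Sponsor Session starts 17:10 → clear.
Keynote Address: ends 14:10 at or before Sponsor Session starts 17:10 → clear.
Poster Address: ends 14:20 at or before Sponsor Session starts 17:10 → clear.
Tutorial Talk: ends 16:00 at or before Sponsor Session starts 17:10 → clear.
Demo Q&A: ends 17:10 at or before Sponsor Session starts 17:10 → clear.
Fireside Block: starts 19:00 at or after Sponsor Session ends 18:50 → clear.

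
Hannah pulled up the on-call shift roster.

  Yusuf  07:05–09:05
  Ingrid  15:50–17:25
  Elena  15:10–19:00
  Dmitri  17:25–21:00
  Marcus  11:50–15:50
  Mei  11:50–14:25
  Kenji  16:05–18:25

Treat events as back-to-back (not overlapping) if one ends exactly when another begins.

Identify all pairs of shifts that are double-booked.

Dmitri & Elena, Dmitri & Kenji, Elena & Ingrid, Elena & Kenji, Elena & Marcus, Ingrid & Kenji, Marcus & Mei

Sorted by start: Yusuf, Marcus, Mei, Elena, Ingrid, Kenji, Dmitri.
Marcus starts after Yusuf ends, so Yusuf has no further overlaps.
Mei starts before Marcus ends → Marcus and Mei overlap.
Elena starts before Marcus ends → Marcus and Elena overlap.
Ingrid starts exactly when Marcus ends (back-to-back, no overlap), so Marcus has no further overlaps.
Elena starts after Mei ends, so Mei has no further overlaps.
Ingrid starts before Elena ends → Elena and Ingrid overlap.
Kenji starts before Elena ends → Elena and Kenji overlap.
Dmitri starts before Elena ends → Elena and Dmitri overlap.
Kenji starts before Ingrid ends → Ingrid and Kenji overlap.
Dmitri starts exactly when Ingrid ends (back-to-back, no overlap).
Dmitri starts before Kenji ends → Kenji and Dmitri overlap.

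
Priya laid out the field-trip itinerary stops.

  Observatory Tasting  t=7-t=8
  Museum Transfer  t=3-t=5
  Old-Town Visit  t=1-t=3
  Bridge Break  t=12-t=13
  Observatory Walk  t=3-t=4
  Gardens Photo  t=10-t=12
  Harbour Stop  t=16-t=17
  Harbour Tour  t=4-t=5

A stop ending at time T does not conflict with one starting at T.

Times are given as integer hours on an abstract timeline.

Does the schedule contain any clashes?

Sorted by start: Old-Town Visit, Observatory Walk, Museum Transfer, Harbour Tour, Observatory Tasting, Gardens Photo, Bridge Break, Harbour Stop.
Observatory Walk starts exactly when Old-Town Visit ends (back-to-back, no overlap), so nothing later overlaps Old-Town Visit either.
Museum Transfer starts before Observatory Walk ends → Observatory Walk and Museum Transfer overlap.
That's a conflict, so the schedule is not conflict-free.

Yes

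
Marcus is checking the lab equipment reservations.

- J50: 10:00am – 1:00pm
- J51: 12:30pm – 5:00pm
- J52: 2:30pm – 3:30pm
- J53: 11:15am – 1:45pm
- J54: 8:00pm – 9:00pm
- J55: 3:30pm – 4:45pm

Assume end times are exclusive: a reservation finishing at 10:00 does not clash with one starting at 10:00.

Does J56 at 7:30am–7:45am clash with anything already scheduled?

J50: starts 10:00am at or after J56 ends 7:45am → clear.
J53: starts 11:15am at or after J56 ends 7:45am → clear.
J51: starts 12:30pm at or after J56 ends 7:45am → clear.
J52: starts 2:30pm at or after J56 ends 7:45am → clear.
J55: starts 3:30pm at or after J56 ends 7:45am → clear.
J54: starts 8:00pm at or after J56 ends 7:45am → clear.

No — it doesn't clash with anything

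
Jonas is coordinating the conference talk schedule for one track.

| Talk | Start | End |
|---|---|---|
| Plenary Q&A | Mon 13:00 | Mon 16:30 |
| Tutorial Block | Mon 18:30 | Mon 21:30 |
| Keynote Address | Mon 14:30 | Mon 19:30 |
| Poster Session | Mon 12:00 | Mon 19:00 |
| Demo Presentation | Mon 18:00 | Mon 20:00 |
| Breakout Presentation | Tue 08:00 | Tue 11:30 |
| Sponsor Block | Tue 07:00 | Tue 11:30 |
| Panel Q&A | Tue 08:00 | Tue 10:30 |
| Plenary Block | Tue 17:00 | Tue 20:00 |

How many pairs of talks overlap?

11

Two intervals overlap when each starts before the other ends.
Sorted by start: Poster Session, Plenary Q&A, Keynote Address, Demo Presentation, Tutorial Block, Sponsor Block, Breakout Presentation, Panel Q&A, Plenary Block.
Plenary Q&A starts before Poster Session ends → Poster Session and Plenary Q&A overlap.
Keynote Address starts before Poster Session ends → Poster Session and Keynote Address overlap.
Demo Presentation starts before Poster Session ends → Poster Session and Demo Presentation overlap.
Tutorial Block starts before Poster Session ends → Poster Session and Tutorial Block overlap.
Sponsor Block starts after Poster Session ends; Poster Session is clear from here.
Keynote Address starts before Plenary Q&A ends → Plenary Q&A and Keynote Address overlap.
Demo Presentation starts after Plenary Q&A ends; Plenary Q&A is clear from here.
Demo Presentation starts before Keynote Address ends → Keynote Address and Demo Presentation overlap.
Tutorial Block starts before Keynote Address ends → Keynote Address and Tutorial Block overlap.
Sponsor Block starts after Keynote Address ends; Keynote Address is clear from here.
Tutorial Block starts before Demo Presentation ends → Demo Presentation and Tutorial Block overlap.
Sponsor Block starts after Demo Presentation ends; Demo Presentation is clear from here.
Sponsor Block starts after Tutorial Block ends; Tutorial Block is clear from here.
Breakout Presentation starts before Sponsor Block ends → Sponsor Block and Breakout Presentation overlap.
Panel Q&A starts before Sponsor Block ends → Sponsor Block and Panel Q&A overlap.
Plenary Block starts after Sponsor Block ends.
Panel Q&A starts before Breakout Presentation ends → Breakout Presentation and Panel Q&A overlap.
Plenary Block starts after Breakout Presentation ends.
Plenary Block starts after Panel Q&A ends.
Overlapping pairs: Breakout Presentation & Panel Q&A, Breakout Presentation & Sponsor Block, Demo Presentation & Keynote Address, Demo Presentation & Poster Session, Demo Presentation & Tutorial Block, Keynote Address & Plenary Q&A, Keynote Address & Poster Session, Keynote Address & Tutorial Block, Panel Q&A & Sponsor Block, Plenary Q&A & Poster Session, Poster Session & Tutorial Block — 11 in total.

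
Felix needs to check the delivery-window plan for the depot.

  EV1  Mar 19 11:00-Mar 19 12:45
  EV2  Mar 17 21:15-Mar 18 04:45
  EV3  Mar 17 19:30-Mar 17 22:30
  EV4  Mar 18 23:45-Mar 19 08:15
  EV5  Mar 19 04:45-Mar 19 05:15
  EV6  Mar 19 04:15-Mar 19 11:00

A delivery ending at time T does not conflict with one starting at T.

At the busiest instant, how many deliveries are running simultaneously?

3

Sweep the timeline, counting +1 at each start and −1 at each end (ends before starts at a tie):
Mar 17 19:30 start EV3 → 1
Mar 17 21:15 start EV2 → 2
Mar 17 22:30 end EV3 → 1
Mar 18 04:45 end EV2 → 0
Mar 18 23:45 start EV4 → 1
Mar 19 04:15 start EV6 → 2
Mar 19 04:45 start EV5 → 3
Mar 19 05:15 end EV5 → 2
Mar 19 08:15 end EV4 → 1
Mar 19 11:00 end EV6 → 0
Mar 19 11:00 start EV1 → 1
Mar 19 12:45 end EV1 → 0
Peak is 3, at Mar 19 04:45 (EV4, EV5, EV6).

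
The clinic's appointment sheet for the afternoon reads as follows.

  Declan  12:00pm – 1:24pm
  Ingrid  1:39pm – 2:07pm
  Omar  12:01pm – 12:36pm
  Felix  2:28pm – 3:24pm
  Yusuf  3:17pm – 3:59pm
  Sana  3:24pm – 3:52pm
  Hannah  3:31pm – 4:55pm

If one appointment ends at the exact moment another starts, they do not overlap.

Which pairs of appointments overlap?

Sorted by start: Declan, Omar, Ingrid, Felix, Yusuf, Sana, Hannah.
Omar starts before Declan ends → Declan and Omar overlap.
Ingrid starts after Declan ends — done with Declan.
Ingrid starts after Omar ends — done with Omar.
Felix starts after Ingrid ends — done with Ingrid.
Yusuf starts before Felix ends → Felix and Yusuf overlap.
Sana starts exactly when Felix ends (back-to-back, no overlap) — done with Felix.
Sana starts before Yusuf ends → Yusuf and Sana overlap.
Hannah starts before Yusuf ends → Yusuf and Hannah overlap.
Hannah starts before Sana ends → Sana and Hannah overlap.

Declan & Omar, Felix & Yusuf, Hannah & Sana, Hannah & Yusuf, Sana & Yusuf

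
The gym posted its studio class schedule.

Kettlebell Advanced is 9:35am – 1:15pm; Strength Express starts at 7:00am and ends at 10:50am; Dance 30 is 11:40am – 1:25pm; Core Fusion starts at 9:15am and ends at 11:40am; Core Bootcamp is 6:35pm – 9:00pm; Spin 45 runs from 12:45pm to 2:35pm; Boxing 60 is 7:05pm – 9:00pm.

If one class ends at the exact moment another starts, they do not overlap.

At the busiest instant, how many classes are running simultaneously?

3

Sweep the timeline, counting +1 at each start and −1 at each end (ends before starts at a tie):
7:00am start Strength Express → 1
9:15am start Core Fusion → 2
9:35am start Kettlebell Advanced → 3
10:50am end Strength Express → 2
11:40am end Core Fusion → 1
11:40am start Dance 30 → 2
12:45pm start Spin 45 → 3
1:15pm end Kettlebell Advanced → 2
1:25pm end Dance 30 → 1
2:35pm end Spin 45 → 0
6:35pm start Core Bootcamp → 1
7:05pm start Boxing 60 → 2
9:00pm end Boxing 60 → 1
9:00pm end Core Bootcamp → 0
Peak is 3, at 9:35am (Core Fusion, Kettlebell Advanced, Strength Express).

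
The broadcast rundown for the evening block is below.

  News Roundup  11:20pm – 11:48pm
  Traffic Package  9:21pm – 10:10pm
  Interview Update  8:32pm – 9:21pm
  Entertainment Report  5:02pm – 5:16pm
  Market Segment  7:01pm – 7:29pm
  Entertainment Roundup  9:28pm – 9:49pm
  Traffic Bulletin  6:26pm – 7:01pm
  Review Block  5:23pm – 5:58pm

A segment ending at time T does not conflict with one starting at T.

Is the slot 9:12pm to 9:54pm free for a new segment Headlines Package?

No — it overlaps Entertainment Roundup, Interview Update, Traffic Package

Entertainment Report: ends 5:16pm at or before Headlines Package starts 9:12pm → clear.
Review Block: ends 5:58pm at or before Headlines Package starts 9:12pm → clear.
Traffic Bulletin: ends 7:01pm at or before Headlines Package starts 9:12pm → clear.
Market Segment: ends 7:29pm at or before Headlines Package starts 9:12pm → clear.
Interview Update: starts 8:32pm before Headlines Package ends 9:54pm, and ends 9:21pm after Headlines Package starts 9:12pm → overlap.
Traffic Package: starts 9:21pm before Headlines Package ends 9:54pm, and ends 10:10pm after Headlines Package starts 9:12pm → overlap.
Entertainment Roundup: starts 9:28pm before Headlines Package ends 9:54pm, and ends 9:49pm after Headlines Package starts 9:12pm → overlap.
News Roundup: starts 11:20pm at or after Headlines Package ends 9:54pm → clear.
Headlines Package overlaps Interview Update, Entertainment Roundup, Traffic Package.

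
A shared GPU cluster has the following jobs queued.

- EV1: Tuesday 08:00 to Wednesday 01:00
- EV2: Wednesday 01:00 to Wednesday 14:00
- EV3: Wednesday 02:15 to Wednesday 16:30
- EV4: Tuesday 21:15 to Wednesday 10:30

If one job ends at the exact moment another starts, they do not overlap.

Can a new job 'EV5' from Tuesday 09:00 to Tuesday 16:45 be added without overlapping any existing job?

EV1: starts Tuesday 08:00 before EV5 ends Tuesday 16:45, and ends Wednesday 01:00 after EV5 starts Tuesday 09:00 → overlap.
EV4: starts Tuesday 21:15 at or after EV5 ends Tuesday 16:45 → clear.
EV2: starts Wednesday 01:00 at or after EV5 ends Tuesday 16:45 → clear.
EV3: starts Wednesday 02:15 at or after EV5 ends Tuesday 16:45 → clear.
EV5 overlaps EV1.

No — it overlaps EV1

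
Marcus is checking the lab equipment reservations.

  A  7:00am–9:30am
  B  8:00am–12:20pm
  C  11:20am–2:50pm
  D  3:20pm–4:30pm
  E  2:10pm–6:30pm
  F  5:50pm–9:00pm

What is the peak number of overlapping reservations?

Walk through starts and ends in time order (an end at T is processed before a start at T):
7:00am start A → 1
8:00am start B → 2
9:30am end A → 1
11:20am start C → 2
12:20pm end B → 1
2:10pm start E → 2
2:50pm end C → 1
3:20pm start D → 2
4:30pm end D → 1
5:50pm start F → 2
6:30pm end E → 1
9:00pm end F → 0
Peak is 2, at 8:00am (A, B).

2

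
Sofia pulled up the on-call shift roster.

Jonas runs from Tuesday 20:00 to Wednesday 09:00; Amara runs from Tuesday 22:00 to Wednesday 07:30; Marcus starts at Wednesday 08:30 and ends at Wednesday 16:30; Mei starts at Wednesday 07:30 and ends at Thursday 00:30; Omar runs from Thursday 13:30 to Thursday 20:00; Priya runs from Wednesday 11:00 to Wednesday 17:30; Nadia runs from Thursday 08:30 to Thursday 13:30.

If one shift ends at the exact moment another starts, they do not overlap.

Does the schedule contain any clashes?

Two intervals overlap when each starts before the other ends.
Sorted by start: Jonas, Amara, Mei, Marcus, Priya, Nadia, Omar.
Amara starts before Jonas ends → Jonas and Amara overlap.
That's a conflict, so the schedule is not conflict-free.

Yes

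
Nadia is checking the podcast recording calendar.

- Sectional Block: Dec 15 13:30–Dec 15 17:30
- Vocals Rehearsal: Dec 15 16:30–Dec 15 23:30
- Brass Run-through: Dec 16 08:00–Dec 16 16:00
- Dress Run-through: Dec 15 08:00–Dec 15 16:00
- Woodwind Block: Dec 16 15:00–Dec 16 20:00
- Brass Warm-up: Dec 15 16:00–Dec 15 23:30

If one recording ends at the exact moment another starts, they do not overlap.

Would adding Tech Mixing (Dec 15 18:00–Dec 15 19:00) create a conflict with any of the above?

Dress Run-through: ends Dec 15 16:00 at or before Tech Mixing starts Dec 15 18:00 → clear.
Sectional Block: ends Dec 15 17:30 at or before Tech Mixing starts Dec 15 18:00 → clear.
Brass Warm-up: starts Dec 15 16:00 before Tech Mixing ends Dec 15 19:00, and ends Dec 15 23:30 after Tech Mixing starts Dec 15 18:00 → overlap.
Vocals Rehearsal: starts Dec 15 16:30 before Tech Mixing ends Dec 15 19:00, and ends Dec 15 23:30 after Tech Mixing starts Dec 15 18:00 → overlap.
Brass Run-through: starts Dec 16 08:00 at or after Tech Mixing ends Dec 15 19:00 → clear.
Woodwind Block: starts Dec 16 15:00 at or after Tech Mixing ends Dec 15 19:00 → clear.
Tech Mixing overlaps Vocals Rehearsal, Brass Warm-up.

Yes — it overlaps Brass Warm-up, Vocals Rehearsal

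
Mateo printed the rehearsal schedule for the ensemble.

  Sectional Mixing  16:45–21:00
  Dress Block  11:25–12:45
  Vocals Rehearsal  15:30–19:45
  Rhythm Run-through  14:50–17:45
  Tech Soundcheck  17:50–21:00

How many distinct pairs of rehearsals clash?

Sorted by start: Dress Block, Rhythm Run-through, Vocals Rehearsal, Sectional Mixing, Tech Soundcheck.
Rhythm Run-through starts after Dress Block ends, so Dress Block has no further overlaps.
Vocals Rehearsal starts before Rhythm Run-through ends → Rhythm Run-through and Vocals Rehearsal overlap.
Sectional Mixing starts before Rhythm Run-through ends → Rhythm Run-through and Sectional Mixing overlap.
Tech Soundcheck starts after Rhythm Run-through ends.
Sectional Mixing starts before Vocals Rehearsal ends → Vocals Rehearsal and Sectional Mixing overlap.
Tech Soundcheck starts before Vocals Rehearsal ends → Vocals Rehearsal and Tech Soundcheck overlap.
Tech Soundcheck starts before Sectional Mixing ends → Sectional Mixing and Tech Soundcheck overlap.
Overlapping pairs: Rhythm Run-through & Sectional Mixing, Rhythm Run-through & Vocals Rehearsal, Sectional Mixing & Tech Soundcheck, Sectional Mixing & Vocals Rehearsal, Tech Soundcheck & Vocals Rehearsal — 5 in total.

5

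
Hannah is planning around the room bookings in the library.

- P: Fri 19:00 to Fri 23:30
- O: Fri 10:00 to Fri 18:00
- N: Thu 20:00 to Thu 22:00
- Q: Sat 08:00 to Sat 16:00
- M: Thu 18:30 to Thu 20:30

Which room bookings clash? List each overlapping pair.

M & N

Sorted by start: M, N, O, P, Q.
N starts before M ends → M and N overlap.
O starts after M ends; M is clear from here.
O starts after N ends; N is clear from here.
P starts after O ends; O is clear from here.
Q starts after P ends.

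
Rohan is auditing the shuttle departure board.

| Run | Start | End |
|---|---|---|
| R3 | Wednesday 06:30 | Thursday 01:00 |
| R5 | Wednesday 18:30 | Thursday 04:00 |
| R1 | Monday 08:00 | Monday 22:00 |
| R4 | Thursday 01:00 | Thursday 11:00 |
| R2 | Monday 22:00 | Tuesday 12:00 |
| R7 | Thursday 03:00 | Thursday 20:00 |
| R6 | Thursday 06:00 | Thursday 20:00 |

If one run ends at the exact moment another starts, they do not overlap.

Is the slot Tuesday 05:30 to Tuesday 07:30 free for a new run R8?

R1: ends Monday 22:00 at or before R8 starts Tuesday 05:30 → clear.
R2: starts Monday 22:00 before R8 ends Tuesday 07:30, and ends Tuesday 12:00 after R8 starts Tuesday 05:30 → overlap.
R3: starts Wednesday 06:30 at or after R8 ends Tuesday 07:30 → clear.
R5: starts Wednesday 18:30 at or after R8 ends Tuesday 07:30 → clear.
R4: starts Thursday 01:00 at or after R8 ends Tuesday 07:30 → clear.
R7: starts Thursday 03:00 at or after R8 ends Tuesday 07:30 → clear.
R6: starts Thursday 06:00 at or after R8 ends Tuesday 07:30 → clear.
R8 overlaps R2.

No — it overlaps R2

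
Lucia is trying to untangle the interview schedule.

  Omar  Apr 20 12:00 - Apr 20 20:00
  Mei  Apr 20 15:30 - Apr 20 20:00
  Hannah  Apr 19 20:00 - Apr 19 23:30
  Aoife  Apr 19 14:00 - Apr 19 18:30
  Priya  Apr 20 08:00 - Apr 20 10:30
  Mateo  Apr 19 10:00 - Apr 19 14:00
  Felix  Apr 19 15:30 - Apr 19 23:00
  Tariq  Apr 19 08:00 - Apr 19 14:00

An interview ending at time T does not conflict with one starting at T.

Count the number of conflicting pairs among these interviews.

Sorted by start: Tariq, Mateo, Aoife, Felix, Hannah, Priya, Omar, Mei.
Mateo starts before Tariq ends → Tariq and Mateo overlap.
Aoife starts exactly when Tariq ends (back-to-back, no overlap), so Tariq has no further overlaps.
Aoife starts exactly when Mateo ends (back-to-back, no overlap), so Mateo has no further overlaps.
Felix starts before Aoife ends → Aoife and Felix overlap.
Hannah starts after Aoife ends, so Aoife has no further overlaps.
Hannah starts before Felix ends → Felix and Hannah overlap.
Priya starts after Felix ends, so Felix has no further overlaps.
Priya starts after Hannah ends, so Hannah has no further overlaps.
Omar starts after Priya ends, so Priya has no further overlaps.
Mei starts before Omar ends → Omar and Mei overlap.
Overlapping pairs: Aoife & Felix, Felix & Hannah, Mateo & Tariq, Mei & Omar — 4 in total.

4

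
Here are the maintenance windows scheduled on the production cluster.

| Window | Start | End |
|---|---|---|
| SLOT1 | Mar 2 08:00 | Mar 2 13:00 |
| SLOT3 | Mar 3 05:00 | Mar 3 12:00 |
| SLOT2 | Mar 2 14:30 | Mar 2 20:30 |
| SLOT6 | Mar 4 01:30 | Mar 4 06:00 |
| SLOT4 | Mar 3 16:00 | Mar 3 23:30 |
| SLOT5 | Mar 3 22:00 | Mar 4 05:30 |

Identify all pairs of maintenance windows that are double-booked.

SLOT4 & SLOT5, SLOT5 & SLOT6

Two intervals overlap when each starts before the other ends.
Sorted by start: SLOT1, SLOT2, SLOT3, SLOT4, SLOT5, SLOT6.
SLOT2 starts after SLOT1 ends; SLOT1 is clear from here.
SLOT3 starts after SLOT2 ends; SLOT2 is clear from here.
SLOT4 starts after SLOT3 ends; SLOT3 is clear from here.
SLOT5 starts before SLOT4 ends → SLOT4 and SLOT5 overlap.
SLOT6 starts after SLOT4 ends.
SLOT6 starts before SLOT5 ends → SLOT5 and SLOT6 overlap.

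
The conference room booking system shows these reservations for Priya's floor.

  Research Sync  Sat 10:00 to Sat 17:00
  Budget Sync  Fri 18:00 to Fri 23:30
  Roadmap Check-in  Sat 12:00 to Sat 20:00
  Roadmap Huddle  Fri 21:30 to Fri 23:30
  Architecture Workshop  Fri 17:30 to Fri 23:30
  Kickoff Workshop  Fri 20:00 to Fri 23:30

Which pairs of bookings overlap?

Check each pair: they overlap iff neither finishes before the other starts.
Sorted by start: Architecture Workshop, Budget Sync, Kickoff Workshop, Roadmap Huddle, Research Sync, Roadmap Check-in.
Budget Sync starts before Architecture Workshop ends → Architecture Workshop and Budget Sync overlap.
Kickoff Workshop starts before Architecture Workshop ends → Architecture Workshop and Kickoff Workshop overlap.
Roadmap Huddle starts before Architecture Workshop ends → Architecture Workshop and Roadmap Huddle overlap.
Research Sync starts after Architecture Workshop ends; Architecture Workshop is clear from here.
Kickoff Workshop starts before Budget Sync ends → Budget Sync and Kickoff Workshop overlap.
Roadmap Huddle starts before Budget Sync ends → Budget Sync and Roadmap Huddle overlap.
Research Sync starts after Budget Sync ends; Budget Sync is clear from here.
Roadmap Huddle starts before Kickoff Workshop ends → Kickoff Workshop and Roadmap Huddle overlap.
Research Sync starts after Kickoff Workshop ends; Kickoff Workshop is clear from here.
Research Sync starts after Roadmap Huddle ends; Roadmap Huddle is clear from here.
Roadmap Check-in starts before Research Sync ends → Research Sync and Roadmap Check-in overlap.

Architecture Workshop & Budget Sync, Architecture Workshop & Kickoff Workshop, Architecture Workshop & Roadmap Huddle, Budget Sync & Kickoff Workshop, Budget Sync & Roadmap Huddle, Kickoff Workshop & Roadmap Huddle, Research Sync & Roadmap Check-in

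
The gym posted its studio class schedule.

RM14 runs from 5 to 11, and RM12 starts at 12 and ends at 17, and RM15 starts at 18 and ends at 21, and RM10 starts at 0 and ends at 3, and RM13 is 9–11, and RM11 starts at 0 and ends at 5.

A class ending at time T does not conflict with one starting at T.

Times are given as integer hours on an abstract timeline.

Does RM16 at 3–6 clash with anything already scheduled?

RM10: ends 3 at or before RM16 starts 3 → clear.
RM11: starts 0 before RM16 ends 6, and ends 5 after RM16 starts 3 → overlap.
RM14: starts 5 before RM16 ends 6, and ends 11 after RM16 starts 3 → overlap.
RM13: starts 9 at or after RM16 ends 6 → clear.
RM12: starts 12 at or after RM16 ends 6 → clear.
RM15: starts 18 at or after RM16 ends 6 → clear.
RM16 overlaps RM11, RM14.

Yes — it overlaps RM11, RM14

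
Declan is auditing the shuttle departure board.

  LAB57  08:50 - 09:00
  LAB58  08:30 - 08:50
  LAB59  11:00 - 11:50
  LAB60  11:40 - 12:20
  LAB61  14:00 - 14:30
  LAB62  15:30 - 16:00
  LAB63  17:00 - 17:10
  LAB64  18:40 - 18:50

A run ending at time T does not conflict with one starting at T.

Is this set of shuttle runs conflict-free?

Sorted by start: LAB58, LAB57, LAB59, LAB60, LAB61, LAB62, LAB63, LAB64.
LAB57 starts exactly when LAB58 ends (back-to-back, no overlap), so LAB58 has no further overlaps.
LAB59 starts after LAB57 ends, so LAB57 has no further overlaps.
LAB60 starts before LAB59 ends → LAB59 and LAB60 overlap.
That's a conflict, so the schedule is not conflict-free.

No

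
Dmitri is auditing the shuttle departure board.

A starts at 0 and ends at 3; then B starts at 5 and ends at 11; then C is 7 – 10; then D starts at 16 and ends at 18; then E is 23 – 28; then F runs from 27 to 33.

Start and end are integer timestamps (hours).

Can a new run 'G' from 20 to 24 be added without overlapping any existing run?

A: ends 3 at or before G starts 20 → clear.
B: ends 11 at or before G starts 20 → clear.
C: ends 10 at or before G starts 20 → clear.
D: ends 18 at or before G starts 20 → clear.
E: starts 23 before G ends 24, and ends 28 after G starts 20 → overlap.
F: starts 27 at or after G ends 24 → clear.
G overlaps E.

No — it overlaps E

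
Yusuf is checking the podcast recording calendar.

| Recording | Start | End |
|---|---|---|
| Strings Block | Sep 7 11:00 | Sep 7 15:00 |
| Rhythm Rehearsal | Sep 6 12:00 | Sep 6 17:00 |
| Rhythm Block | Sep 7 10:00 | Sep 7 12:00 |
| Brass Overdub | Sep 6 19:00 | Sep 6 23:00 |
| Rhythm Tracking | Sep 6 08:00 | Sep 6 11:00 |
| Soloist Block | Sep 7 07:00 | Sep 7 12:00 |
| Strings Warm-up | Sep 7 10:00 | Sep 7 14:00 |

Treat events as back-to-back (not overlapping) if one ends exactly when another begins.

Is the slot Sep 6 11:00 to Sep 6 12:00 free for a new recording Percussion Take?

Rhythm Tracking: ends Sep 6 11:00 at or before Percussion Take starts Sep 6 11:00 → clear.
Rhythm Rehearsal: starts Sep 6 12:00 at or after Percussion Take ends Sep 6 12:00 → clear.
Brass Overdub: starts Sep 6 19:00 at or after Percussion Take ends Sep 6 12:00 → clear.
Soloist Block: starts Sep 7 07:00 at or after Percussion Take ends Sep 6 12:00 → clear.
Strings Warm-up: starts Sep 7 10:00 at or after Percussion Take ends Sep 6 12:00 → clear.
Rhythm Block: starts Sep 7 10:00 at or after Percussion Take ends Sep 6 12:00 → clear.
Strings Block: starts Sep 7 11:00 at or after Percussion Take ends Sep 6 12:00 → clear.

Yes — the slot is free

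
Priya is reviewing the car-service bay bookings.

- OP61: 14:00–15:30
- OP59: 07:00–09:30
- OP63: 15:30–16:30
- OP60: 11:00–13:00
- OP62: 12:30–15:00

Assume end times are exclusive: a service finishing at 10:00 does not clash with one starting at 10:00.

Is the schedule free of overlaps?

No

Check each pair: they overlap iff neither finishes before the other starts.
Sorted by start: OP59, OP60, OP62, OP61, OP63.
OP60 starts after OP59 ends; OP59 is clear from here.
OP62 starts before OP60 ends → OP60 and OP62 overlap.
That's a conflict, so the schedule is not conflict-free.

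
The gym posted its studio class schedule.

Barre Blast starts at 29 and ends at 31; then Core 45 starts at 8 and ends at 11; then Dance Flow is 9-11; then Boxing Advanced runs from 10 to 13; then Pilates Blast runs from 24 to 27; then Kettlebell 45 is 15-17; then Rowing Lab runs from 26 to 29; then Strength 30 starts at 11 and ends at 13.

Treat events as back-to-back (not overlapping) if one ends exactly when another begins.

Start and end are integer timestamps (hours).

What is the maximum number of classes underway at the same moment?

3

Sort all start/end points and keep a running count:
8 start Core 45 → 1
9 start Dance Flow → 2
10 start Boxing Advanced → 3
11 end Core 45 → 2
11 end Dance Flow → 1
11 start Strength 30 → 2
13 end Boxing Advanced → 1
13 end Strength 30 → 0
15 start Kettlebell 45 → 1
17 end Kettlebell 45 → 0
24 start Pilates Blast → 1
26 start Rowing Lab → 2
27 end Pilates Blast → 1
29 end Rowing Lab → 0
29 start Barre Blast → 1
31 end Barre Blast → 0
Peak is 3, at 10 (Boxing Advanced, Core 45, Dance Flow).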